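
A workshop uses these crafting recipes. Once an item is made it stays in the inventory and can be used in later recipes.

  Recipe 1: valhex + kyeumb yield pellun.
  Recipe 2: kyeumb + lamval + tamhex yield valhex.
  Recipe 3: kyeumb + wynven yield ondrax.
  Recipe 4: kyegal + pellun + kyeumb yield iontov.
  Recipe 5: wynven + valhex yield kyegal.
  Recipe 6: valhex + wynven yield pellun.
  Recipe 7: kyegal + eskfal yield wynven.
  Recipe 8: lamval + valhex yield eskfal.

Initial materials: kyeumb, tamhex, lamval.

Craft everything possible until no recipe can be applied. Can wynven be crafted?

No

wynven would need kyegal and eskfal (Recipe 7), but kyegal is never obtained.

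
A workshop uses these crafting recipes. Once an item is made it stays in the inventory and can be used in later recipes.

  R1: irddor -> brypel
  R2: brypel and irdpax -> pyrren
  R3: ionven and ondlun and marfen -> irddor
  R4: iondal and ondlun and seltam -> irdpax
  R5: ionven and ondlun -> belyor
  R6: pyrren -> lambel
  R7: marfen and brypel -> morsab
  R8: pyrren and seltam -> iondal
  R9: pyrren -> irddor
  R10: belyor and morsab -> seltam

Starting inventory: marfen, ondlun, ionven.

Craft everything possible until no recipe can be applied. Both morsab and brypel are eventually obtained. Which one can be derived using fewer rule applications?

brypel: ionven and ondlun and marfen -> irddor (R3). irddor -> brypel (R1). [2 rule applications]
morsab: ionven and ondlun and marfen -> irddor (R3). irddor -> brypel (R1). marfen and brypel -> morsab (R7). [3 rule applications]
brypel needs fewer.

brypel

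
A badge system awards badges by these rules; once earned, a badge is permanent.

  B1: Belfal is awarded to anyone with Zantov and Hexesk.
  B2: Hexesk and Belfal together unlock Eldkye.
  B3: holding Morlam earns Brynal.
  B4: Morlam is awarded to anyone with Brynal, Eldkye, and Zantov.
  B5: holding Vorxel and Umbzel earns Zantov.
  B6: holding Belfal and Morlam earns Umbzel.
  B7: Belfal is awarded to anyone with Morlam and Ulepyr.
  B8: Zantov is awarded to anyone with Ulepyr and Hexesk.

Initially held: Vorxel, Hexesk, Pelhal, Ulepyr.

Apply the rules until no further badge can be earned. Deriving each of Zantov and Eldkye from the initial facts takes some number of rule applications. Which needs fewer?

Zantov

Zantov: With Ulepyr and Hexesk, Zantov is earned (B8). [1 rule application]
Eldkye: With Ulepyr and Hexesk, Zantov is earned (B8). With Zantov and Hexesk, Belfal is earned (B1). With Hexesk and Belfal, Eldkye is earned (B2). [3 rule applications]
Zantov needs fewer.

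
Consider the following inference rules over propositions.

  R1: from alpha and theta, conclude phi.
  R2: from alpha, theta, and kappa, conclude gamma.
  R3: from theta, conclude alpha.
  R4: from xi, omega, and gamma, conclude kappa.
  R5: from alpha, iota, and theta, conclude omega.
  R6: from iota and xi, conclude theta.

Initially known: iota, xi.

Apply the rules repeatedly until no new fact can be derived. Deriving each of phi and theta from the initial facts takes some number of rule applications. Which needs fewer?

theta

theta: iota and xi hold, so theta follows (R6). [1 rule application]
phi: iota and xi hold, so theta follows (R6). theta holds, so alpha follows (R3). From alpha and theta, R1 gives phi. [3 rule applications]
theta needs fewer.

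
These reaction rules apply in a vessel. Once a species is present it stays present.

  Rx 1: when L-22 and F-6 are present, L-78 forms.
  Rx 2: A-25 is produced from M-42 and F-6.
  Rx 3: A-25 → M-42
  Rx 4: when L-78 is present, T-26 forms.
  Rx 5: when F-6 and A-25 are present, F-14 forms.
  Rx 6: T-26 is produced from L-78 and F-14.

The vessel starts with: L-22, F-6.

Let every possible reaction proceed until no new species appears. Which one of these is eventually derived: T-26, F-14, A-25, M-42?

T-26

L-22 and F-6 present → L-78 forms (Rx 1).
L-78 present → T-26 forms (Rx 4).
M-42 would need A-25 (Rx 3), but A-25 never forms. A-25 would need M-42 and F-6 (Rx 2), but M-42 never forms. F-14 would need F-6 and A-25 (Rx 5), but A-25 never forms.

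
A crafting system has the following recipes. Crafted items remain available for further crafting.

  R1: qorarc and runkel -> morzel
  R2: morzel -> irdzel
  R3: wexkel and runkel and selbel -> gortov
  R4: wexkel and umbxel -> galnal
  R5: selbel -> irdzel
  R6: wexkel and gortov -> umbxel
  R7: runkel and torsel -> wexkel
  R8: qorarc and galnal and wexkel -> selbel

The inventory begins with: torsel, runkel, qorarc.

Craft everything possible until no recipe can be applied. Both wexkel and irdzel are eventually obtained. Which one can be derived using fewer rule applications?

wexkel: runkel and torsel -> wexkel (R7). [1 rule application]
irdzel: Using R1, qorarc and runkel make morzel. Using R2, morzel makes irdzel. [2 rule applications]
wexkel needs fewer.

wexkel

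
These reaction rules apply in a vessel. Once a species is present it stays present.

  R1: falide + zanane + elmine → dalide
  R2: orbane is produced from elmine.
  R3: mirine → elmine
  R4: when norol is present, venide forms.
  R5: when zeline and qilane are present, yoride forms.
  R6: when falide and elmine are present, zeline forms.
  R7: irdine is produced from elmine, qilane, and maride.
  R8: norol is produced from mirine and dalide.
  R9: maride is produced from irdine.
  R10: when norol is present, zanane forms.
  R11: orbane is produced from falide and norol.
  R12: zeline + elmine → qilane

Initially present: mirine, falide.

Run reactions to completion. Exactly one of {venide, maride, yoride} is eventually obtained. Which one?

mirine present → elmine forms (R3).
falide and elmine present → zeline forms (R6).
zeline and elmine present → qilane forms (R12).
zeline and qilane present → yoride forms (R5).
venide would need norol (R4), but norol never forms. maride would need irdine (R9), but irdine never forms.

yoride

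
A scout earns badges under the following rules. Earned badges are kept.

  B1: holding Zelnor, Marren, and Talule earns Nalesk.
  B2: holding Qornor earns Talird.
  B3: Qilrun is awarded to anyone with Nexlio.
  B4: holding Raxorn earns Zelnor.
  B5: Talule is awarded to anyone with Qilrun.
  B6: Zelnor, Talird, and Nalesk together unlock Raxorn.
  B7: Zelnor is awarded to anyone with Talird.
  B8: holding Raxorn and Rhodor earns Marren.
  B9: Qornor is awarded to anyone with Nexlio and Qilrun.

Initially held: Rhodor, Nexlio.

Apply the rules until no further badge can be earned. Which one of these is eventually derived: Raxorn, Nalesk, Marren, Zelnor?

With Nexlio, Qilrun is earned (B3).
With Nexlio and Qilrun, Qornor is earned (B9).
With Qornor, Talird is earned (B2).
With Talird, Zelnor is earned (B7).
Nalesk would need Zelnor, Marren, and Talule (B1), but Marren is never earned. Raxorn would need Zelnor, Talird, and Nalesk (B6), but Nalesk is never earned. Marren would need Raxorn and Rhodor (B8), but Raxorn is never earned.

Zelnor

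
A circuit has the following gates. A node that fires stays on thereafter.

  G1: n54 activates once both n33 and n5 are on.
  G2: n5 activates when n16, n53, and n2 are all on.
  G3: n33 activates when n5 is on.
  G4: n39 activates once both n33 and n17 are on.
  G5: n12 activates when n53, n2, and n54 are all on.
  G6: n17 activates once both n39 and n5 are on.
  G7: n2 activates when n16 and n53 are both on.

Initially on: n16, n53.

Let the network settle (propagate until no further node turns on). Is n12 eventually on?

G7: n16 and n53 on → n2 on.
n16, n53, and n2 are on, so n5 activates (G2).
G3: n5 on → n33 on.
n33 and n5 are on, so n54 activates (G1).
G5: n53, n2, and n54 on → n12 on.

Yes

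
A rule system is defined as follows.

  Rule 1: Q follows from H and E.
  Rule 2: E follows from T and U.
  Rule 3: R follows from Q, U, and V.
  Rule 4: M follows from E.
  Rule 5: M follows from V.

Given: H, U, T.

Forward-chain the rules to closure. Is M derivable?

Yes

T and U hold, so E follows (Rule 2).
E holds, so M follows (Rule 4).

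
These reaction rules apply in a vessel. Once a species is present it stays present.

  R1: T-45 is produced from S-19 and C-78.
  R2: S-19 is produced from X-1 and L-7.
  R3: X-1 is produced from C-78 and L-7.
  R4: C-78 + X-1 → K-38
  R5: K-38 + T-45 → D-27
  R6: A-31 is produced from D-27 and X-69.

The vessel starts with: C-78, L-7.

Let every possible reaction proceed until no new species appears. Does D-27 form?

Yes

C-78 and L-7 present → X-1 forms (R3).
C-78 and X-1 present → K-38 forms (R4).
X-1 and L-7 present → S-19 forms (R2).
S-19 and C-78 present → T-45 forms (R1).
K-38 and T-45 present → D-27 forms (R5).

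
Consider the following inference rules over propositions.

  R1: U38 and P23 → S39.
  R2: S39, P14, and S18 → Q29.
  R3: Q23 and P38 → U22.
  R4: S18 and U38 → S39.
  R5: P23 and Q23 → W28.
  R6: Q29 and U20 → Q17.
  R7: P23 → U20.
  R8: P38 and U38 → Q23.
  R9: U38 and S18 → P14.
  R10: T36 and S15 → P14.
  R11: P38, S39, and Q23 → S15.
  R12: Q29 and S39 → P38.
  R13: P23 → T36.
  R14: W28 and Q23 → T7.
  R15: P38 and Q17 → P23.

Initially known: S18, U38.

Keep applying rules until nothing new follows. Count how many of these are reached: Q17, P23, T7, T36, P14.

U38 and S18 hold, so P14 follows (R9).
Q17 would need Q29 and U20 (R6), but U20 is never established.
P23 would need P38 and Q17 (R15), but Q17 is never established.
T7 would need W28 and Q23 (R14), but W28 is never established.
T36 would need P23 (R13), but P23 is never established.
P14: reached.
Reached: P14 — 1 of the 5.

1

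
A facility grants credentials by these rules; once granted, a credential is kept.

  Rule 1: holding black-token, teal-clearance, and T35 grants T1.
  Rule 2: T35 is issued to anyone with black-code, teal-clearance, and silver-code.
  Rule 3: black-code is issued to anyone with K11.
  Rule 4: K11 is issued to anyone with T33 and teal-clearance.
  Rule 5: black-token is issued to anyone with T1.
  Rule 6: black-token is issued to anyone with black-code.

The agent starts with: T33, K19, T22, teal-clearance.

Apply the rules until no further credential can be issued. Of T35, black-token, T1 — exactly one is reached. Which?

Holding T33 and teal-clearance grants K11 (Rule 4).
Holding K11 grants black-code (Rule 3).
Holding black-code grants black-token (Rule 6).
T1 would need black-token, teal-clearance, and T35 (Rule 1), but T35 is never granted. T35 would need black-code, teal-clearance, and silver-code (Rule 2), but silver-code is never granted.

black-token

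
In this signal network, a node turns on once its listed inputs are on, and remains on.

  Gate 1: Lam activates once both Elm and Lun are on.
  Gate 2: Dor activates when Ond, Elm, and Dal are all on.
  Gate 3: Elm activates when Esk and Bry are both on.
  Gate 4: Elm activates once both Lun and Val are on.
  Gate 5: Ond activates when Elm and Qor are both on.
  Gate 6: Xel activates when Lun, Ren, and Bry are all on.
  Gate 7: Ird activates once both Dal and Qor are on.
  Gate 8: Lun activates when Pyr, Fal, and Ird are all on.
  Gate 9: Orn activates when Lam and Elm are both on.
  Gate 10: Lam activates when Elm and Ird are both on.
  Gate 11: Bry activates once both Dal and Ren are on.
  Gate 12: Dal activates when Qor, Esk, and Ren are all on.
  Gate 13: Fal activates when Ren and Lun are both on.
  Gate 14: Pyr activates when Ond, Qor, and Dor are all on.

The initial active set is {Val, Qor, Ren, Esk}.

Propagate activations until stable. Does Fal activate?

Fal would need Ren and Lun (Gate 13), but Lun never turns on.

No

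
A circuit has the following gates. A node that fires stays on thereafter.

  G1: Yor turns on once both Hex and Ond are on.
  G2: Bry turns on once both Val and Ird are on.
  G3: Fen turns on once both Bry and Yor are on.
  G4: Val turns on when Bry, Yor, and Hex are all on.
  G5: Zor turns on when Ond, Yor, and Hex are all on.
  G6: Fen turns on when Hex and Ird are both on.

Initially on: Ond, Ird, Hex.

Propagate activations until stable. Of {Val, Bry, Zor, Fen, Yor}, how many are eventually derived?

G6: Hex and Ird on → Fen on.
Hex and Ond are on, so Yor turns on (G1).
Ond, Yor, and Hex are on, so Zor turns on (G5).
Val would need Bry, Yor, and Hex (G4), but Bry never turns on.
Bry would need Val and Ird (G2), but Val never turns on.
Zor: reached.
Fen: reached.
Yor: reached.
Reached: Zor, Fen, and Yor — 3 of the 5.

3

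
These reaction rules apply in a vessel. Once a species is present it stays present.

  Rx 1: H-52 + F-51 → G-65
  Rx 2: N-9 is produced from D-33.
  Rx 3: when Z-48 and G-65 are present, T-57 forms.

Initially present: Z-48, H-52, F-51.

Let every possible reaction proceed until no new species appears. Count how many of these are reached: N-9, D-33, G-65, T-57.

2

H-52 and F-51 present → G-65 forms (Rx 1).
Z-48 and G-65 present → T-57 forms (Rx 3).
N-9 would need D-33 (Rx 2), but D-33 never forms.
No rule produces D-33, and it is not given.
G-65: reached.
T-57: reached.
Reached: G-65 and T-57 — 2 of the 4.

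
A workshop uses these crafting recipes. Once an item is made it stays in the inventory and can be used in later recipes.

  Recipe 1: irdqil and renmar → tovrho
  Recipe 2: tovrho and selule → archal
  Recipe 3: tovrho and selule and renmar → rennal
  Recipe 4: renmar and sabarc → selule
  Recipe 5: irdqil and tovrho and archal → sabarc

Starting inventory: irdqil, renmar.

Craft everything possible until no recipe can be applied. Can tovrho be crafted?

Using Recipe 1, irdqil and renmar make tovrho.

Yes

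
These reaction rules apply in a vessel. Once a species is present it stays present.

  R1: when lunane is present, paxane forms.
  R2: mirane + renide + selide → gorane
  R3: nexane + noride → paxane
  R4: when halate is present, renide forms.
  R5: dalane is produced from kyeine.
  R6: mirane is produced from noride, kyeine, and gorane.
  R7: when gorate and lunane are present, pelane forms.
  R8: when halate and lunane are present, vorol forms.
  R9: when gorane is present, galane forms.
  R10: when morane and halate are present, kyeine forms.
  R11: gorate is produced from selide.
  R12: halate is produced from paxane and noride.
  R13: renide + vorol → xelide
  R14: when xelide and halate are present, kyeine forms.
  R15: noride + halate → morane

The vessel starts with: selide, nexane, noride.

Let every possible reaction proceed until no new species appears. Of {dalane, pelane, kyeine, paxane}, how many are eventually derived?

nexane and noride present → paxane forms (R3).
paxane and noride present → halate forms (R12).
noride and halate present → morane forms (R15).
morane and halate present → kyeine forms (R10).
kyeine present → dalane forms (R5).
dalane: reached.
pelane would need gorate and lunane (R7), but lunane never forms.
kyeine: reached.
paxane: reached.
Reached: dalane, kyeine, and paxane — 3 of the 4.

3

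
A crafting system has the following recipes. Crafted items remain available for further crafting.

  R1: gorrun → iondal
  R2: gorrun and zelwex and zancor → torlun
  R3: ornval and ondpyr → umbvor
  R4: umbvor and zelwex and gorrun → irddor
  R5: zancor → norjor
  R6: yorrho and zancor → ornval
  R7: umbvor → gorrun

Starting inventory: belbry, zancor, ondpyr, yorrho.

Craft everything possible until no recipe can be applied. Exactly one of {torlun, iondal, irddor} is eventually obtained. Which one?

Using R6, yorrho and zancor make ornval.
ornval and ondpyr → umbvor (R3).
Using R7, umbvor makes gorrun.
gorrun → iondal (R1).
irddor would need umbvor, zelwex, and gorrun (R4), but zelwex is never obtained. torlun would need gorrun, zelwex, and zancor (R2), but zelwex is never obtained.

iondal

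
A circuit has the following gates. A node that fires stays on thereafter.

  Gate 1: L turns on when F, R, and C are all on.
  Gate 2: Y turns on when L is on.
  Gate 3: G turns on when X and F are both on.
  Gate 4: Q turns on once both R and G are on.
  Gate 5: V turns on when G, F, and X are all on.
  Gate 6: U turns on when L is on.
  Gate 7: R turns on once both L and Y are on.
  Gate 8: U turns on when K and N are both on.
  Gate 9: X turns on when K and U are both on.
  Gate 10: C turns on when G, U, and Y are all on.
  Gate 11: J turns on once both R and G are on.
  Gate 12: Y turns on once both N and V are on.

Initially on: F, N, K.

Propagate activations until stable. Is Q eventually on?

No

Q would need R and G (Gate 4), but R never turns on.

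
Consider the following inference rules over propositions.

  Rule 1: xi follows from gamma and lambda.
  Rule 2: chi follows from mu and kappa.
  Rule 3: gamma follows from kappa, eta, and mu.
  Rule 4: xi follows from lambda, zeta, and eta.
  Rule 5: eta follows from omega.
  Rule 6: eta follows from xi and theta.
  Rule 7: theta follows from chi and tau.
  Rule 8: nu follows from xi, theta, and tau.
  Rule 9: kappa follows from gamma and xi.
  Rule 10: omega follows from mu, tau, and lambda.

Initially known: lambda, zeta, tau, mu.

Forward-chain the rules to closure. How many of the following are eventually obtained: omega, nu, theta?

mu, tau, and lambda hold, so omega follows (Rule 10).
omega: reached.
nu would need xi, theta, and tau (Rule 8), but theta is never established.
theta would need chi and tau (Rule 7), but chi is never established.
Reached: omega — 1 of the 3.

1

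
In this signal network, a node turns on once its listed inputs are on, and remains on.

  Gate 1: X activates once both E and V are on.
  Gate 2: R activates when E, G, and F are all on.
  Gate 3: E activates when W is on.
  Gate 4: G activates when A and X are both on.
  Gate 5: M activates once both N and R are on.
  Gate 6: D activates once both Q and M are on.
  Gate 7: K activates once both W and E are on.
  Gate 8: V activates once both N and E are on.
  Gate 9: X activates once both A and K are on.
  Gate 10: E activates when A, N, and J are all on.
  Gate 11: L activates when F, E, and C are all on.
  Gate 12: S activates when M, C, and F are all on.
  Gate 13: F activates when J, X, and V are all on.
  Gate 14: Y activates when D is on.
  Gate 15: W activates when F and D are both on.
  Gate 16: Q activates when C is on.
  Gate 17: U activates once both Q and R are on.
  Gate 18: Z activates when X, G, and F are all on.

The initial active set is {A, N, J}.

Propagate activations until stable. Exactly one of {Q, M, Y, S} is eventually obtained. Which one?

Gate 10: A, N, and J on → E on.
N and E are on, so V activates (Gate 8).
Gate 1: E and V on → X on.
J, X, and V are on, so F activates (Gate 13).
A and X are on, so G activates (Gate 4).
Gate 2: E, G, and F on → R on.
N and R are on, so M activates (Gate 5).
Y would need D (Gate 14), but D never turns on. S would need M, C, and F (Gate 12), but C never turns on. Q would need C (Gate 16), but C never turns on.

M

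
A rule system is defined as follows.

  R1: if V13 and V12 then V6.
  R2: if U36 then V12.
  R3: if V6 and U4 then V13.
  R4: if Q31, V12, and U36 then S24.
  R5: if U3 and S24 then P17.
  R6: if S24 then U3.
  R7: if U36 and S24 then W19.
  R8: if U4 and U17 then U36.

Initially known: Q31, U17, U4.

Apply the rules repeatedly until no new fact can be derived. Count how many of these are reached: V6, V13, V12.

1

From U4 and U17, R8 gives U36.
U36 holds, so V12 follows (R2).
V6 would need V13 and V12 (R1), but V13 is never established.
V13 would need V6 and U4 (R3), but V6 is never established.
V12: reached.
Reached: V12 — 1 of the 3.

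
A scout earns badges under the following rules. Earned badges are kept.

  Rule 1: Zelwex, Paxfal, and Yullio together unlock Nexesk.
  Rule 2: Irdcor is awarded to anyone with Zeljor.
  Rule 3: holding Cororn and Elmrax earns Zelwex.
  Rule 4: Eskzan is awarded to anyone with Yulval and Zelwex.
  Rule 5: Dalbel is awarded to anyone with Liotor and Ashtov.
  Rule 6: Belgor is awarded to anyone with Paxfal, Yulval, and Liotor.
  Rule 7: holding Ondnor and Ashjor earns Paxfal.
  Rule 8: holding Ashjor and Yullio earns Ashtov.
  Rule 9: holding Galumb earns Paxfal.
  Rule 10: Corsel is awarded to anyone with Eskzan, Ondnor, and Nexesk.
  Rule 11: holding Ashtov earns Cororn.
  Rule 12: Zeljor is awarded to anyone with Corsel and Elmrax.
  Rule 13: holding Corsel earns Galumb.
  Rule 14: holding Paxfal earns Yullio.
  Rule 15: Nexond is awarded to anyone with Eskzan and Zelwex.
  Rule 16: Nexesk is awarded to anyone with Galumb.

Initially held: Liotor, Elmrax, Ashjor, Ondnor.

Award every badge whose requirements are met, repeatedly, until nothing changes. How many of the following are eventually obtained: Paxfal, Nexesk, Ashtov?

3

With Ondnor and Ashjor, Paxfal is earned (Rule 7).
With Paxfal, Yullio is earned (Rule 14).
With Ashjor and Yullio, Ashtov is earned (Rule 8).
With Ashtov, Cororn is earned (Rule 11).
With Cororn and Elmrax, Zelwex is earned (Rule 3).
With Zelwex, Paxfal, and Yullio, Nexesk is earned (Rule 1).
Paxfal: reached.
Nexesk: reached.
Ashtov: reached.
All 3 are reached.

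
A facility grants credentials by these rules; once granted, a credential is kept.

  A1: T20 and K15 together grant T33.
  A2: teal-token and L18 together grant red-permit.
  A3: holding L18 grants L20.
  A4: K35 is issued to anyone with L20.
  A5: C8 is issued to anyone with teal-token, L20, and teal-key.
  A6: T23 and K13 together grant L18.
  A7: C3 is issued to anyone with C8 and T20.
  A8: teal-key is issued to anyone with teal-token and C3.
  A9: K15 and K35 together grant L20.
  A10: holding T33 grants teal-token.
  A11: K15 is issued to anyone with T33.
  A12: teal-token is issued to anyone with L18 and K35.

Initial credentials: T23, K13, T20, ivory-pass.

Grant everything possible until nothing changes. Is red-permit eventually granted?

Holding T23 and K13 grants L18 (A6).
Holding L18 grants L20 (A3).
Holding L20 grants K35 (A4).
Holding L18 and K35 grants teal-token (A12).
Holding teal-token and L18 grants red-permit (A2).

Yes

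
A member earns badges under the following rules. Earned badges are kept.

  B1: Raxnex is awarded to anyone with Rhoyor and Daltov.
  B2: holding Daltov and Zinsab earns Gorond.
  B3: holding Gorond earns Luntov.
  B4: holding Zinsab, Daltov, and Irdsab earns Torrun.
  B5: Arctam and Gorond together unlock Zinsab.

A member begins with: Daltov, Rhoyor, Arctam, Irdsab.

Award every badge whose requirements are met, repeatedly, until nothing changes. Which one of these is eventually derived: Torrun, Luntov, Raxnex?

With Rhoyor and Daltov, Raxnex is earned (B1).
Luntov would need Gorond (B3), but Gorond is never earned. Torrun would need Zinsab, Daltov, and Irdsab (B4), but Zinsab is never earned.

Raxnex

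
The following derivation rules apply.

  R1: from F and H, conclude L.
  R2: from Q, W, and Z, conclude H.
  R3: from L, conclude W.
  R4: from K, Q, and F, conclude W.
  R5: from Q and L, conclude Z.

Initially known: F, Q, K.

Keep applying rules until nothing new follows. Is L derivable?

L would need F and H (R1), but H is never established.

No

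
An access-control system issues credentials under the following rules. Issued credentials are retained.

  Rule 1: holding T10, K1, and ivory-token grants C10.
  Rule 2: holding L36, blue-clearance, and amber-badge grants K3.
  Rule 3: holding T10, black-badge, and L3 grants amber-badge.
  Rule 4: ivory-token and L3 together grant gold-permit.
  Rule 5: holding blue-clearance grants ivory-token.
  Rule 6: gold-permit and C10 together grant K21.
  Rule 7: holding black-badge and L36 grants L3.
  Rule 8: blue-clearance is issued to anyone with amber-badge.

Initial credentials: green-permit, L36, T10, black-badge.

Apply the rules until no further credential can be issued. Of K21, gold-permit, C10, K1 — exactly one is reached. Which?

gold-permit

Holding black-badge and L36 grants L3 (Rule 7).
Holding T10, black-badge, and L3 grants amber-badge (Rule 3).
Holding amber-badge grants blue-clearance (Rule 8).
Holding blue-clearance grants ivory-token (Rule 5).
Holding ivory-token and L3 grants gold-permit (Rule 4).
K21 would need gold-permit and C10 (Rule 6), but C10 is never granted. No rule produces K1, and it is not given. C10 would need T10, K1, and ivory-token (Rule 1), but K1 is never granted.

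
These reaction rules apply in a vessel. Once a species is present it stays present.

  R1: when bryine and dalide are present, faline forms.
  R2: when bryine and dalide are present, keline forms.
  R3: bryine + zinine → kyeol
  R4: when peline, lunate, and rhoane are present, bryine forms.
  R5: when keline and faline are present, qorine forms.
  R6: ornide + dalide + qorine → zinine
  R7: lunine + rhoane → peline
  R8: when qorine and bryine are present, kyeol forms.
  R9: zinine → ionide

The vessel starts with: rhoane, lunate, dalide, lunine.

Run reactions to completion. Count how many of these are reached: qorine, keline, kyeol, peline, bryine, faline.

6

lunine and rhoane present → peline forms (R7).
peline, lunate, and rhoane present → bryine forms (R4).
bryine and dalide present → keline forms (R2).
bryine and dalide present → faline forms (R1).
keline and faline present → qorine forms (R5).
qorine and bryine present → kyeol forms (R8).
qorine: reached.
keline: reached.
kyeol: reached.
peline: reached.
bryine: reached.
faline: reached.
All 6 are reached.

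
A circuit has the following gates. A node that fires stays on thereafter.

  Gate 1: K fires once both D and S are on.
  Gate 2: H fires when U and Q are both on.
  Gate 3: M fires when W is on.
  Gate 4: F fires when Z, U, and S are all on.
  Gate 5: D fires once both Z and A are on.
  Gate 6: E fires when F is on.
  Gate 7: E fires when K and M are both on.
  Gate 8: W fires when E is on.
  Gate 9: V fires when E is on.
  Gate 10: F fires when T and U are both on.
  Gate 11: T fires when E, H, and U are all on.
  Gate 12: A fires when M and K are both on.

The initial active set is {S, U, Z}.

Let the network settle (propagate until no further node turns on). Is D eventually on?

D would need Z and A (Gate 5), but A never turns on.

No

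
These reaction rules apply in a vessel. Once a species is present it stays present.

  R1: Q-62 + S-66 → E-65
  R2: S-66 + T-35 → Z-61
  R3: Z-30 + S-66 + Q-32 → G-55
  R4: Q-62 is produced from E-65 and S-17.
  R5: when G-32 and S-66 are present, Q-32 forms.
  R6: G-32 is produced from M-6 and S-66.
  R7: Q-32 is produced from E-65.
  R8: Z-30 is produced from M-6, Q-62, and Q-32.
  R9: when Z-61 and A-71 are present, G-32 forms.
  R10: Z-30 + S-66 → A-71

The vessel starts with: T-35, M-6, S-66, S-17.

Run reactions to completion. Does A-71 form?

A-71 would need Z-30 and S-66 (R10), but Z-30 never forms.

No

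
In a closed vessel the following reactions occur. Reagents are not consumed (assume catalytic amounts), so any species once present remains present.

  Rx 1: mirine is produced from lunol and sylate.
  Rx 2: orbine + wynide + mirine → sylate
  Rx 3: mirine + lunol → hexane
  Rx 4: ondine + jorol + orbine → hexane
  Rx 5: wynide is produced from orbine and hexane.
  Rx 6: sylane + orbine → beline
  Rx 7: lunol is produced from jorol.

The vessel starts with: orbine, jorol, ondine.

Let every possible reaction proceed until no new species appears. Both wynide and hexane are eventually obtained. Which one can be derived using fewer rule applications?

hexane: ondine, jorol, and orbine present → hexane forms (Rx 4). [1 rule application]
wynide: ondine, jorol, and orbine present → hexane forms (Rx 4). orbine and hexane present → wynide forms (Rx 5). [2 rule applications]
hexane needs fewer.

hexane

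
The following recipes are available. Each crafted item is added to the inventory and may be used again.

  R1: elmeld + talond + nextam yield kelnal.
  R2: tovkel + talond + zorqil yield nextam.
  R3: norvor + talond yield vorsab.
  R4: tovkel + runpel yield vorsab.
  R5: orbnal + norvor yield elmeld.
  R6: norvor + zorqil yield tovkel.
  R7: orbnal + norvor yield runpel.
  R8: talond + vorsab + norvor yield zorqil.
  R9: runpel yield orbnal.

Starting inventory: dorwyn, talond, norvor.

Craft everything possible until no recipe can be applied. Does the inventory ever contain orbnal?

No

orbnal would need runpel (R9), but runpel is never obtained.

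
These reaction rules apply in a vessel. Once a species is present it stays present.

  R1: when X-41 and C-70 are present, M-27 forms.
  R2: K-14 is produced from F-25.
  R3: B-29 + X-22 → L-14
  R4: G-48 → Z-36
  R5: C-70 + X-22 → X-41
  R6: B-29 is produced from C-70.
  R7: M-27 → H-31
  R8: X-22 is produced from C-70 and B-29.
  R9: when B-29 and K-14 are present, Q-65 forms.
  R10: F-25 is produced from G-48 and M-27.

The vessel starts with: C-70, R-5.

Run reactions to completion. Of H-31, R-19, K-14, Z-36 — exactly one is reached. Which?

C-70 present → B-29 forms (R6).
C-70 and B-29 present → X-22 forms (R8).
C-70 and X-22 present → X-41 forms (R5).
X-41 and C-70 present → M-27 forms (R1).
M-27 present → H-31 forms (R7).
No rule produces R-19, and it is not given. K-14 would need F-25 (R2), but F-25 never forms. Z-36 would need G-48 (R4), but G-48 never forms.

H-31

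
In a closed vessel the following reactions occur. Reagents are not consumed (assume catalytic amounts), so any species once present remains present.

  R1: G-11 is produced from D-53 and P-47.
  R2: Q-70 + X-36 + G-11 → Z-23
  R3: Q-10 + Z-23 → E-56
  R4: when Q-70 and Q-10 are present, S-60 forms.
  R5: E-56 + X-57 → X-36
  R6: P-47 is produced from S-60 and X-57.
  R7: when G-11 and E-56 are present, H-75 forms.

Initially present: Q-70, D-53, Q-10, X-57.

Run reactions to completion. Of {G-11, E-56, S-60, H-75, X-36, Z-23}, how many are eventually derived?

2

Q-70 and Q-10 present → S-60 forms (R4).
S-60 and X-57 present → P-47 forms (R6).
D-53 and P-47 present → G-11 forms (R1).
G-11: reached.
E-56 would need Q-10 and Z-23 (R3), but Z-23 never forms.
S-60: reached.
H-75 would need G-11 and E-56 (R7), but E-56 never forms.
X-36 would need E-56 and X-57 (R5), but E-56 never forms.
Z-23 would need Q-70, X-36, and G-11 (R2), but X-36 never forms.
Reached: G-11 and S-60 — 2 of the 6.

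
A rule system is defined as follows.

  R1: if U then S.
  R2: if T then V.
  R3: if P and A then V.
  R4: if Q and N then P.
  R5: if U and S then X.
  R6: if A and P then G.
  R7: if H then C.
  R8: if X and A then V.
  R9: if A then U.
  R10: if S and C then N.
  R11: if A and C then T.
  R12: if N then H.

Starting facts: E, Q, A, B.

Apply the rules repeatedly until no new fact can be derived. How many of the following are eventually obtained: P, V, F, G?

A holds, so U follows (R9).
U holds, so S follows (R1).
From U and S, R5 gives X.
X and A hold, so V follows (R8).
P would need Q and N (R4), but N is never established.
V: reached.
No rule produces F, and it is not given.
G would need A and P (R6), but P is never established.
Reached: V — 1 of the 4.

1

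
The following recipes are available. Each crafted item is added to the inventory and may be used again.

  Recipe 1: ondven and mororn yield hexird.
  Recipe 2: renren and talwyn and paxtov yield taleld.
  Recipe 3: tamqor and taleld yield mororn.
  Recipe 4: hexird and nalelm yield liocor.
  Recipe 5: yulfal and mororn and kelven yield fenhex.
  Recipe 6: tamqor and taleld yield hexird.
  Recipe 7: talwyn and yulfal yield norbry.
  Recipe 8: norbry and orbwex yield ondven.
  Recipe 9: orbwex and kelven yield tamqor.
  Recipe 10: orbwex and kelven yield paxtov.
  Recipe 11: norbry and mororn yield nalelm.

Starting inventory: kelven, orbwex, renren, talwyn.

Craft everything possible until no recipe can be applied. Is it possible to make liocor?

liocor would need hexird and nalelm (Recipe 4), but nalelm is never obtained.

No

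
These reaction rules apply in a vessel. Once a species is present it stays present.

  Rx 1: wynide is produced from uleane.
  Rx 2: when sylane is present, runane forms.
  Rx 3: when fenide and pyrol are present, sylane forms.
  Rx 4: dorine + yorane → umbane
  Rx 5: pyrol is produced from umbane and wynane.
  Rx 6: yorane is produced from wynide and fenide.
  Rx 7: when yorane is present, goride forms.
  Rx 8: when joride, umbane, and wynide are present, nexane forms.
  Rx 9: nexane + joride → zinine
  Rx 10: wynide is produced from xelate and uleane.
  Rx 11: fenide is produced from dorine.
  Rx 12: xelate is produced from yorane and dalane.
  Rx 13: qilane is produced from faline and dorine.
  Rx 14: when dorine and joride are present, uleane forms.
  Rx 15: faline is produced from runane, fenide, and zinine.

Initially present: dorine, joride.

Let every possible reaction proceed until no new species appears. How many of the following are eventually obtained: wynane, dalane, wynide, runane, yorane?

2

dorine and joride present → uleane forms (Rx 14).
dorine present → fenide forms (Rx 11).
uleane present → wynide forms (Rx 1).
wynide and fenide present → yorane forms (Rx 6).
No rule produces wynane, and it is not given.
No rule produces dalane, and it is not given.
wynide: reached.
runane would need sylane (Rx 2), but sylane never forms.
yorane: reached.
Reached: wynide and yorane — 2 of the 5.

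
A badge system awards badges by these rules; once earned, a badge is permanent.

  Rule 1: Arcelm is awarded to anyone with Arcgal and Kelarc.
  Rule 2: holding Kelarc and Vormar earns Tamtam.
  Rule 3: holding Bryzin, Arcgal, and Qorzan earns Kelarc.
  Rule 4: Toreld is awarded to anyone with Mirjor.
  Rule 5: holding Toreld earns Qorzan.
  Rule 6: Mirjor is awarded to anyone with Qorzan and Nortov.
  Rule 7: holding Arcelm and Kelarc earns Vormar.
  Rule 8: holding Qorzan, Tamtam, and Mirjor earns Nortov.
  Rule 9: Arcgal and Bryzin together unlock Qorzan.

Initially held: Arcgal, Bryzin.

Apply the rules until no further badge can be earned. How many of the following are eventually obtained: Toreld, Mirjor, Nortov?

0

Toreld would need Mirjor (Rule 4), but Mirjor is never earned.
Mirjor would need Qorzan and Nortov (Rule 6), but Nortov is never earned.
Nortov would need Qorzan, Tamtam, and Mirjor (Rule 8), but Mirjor is never earned.
None of the 3 are reached.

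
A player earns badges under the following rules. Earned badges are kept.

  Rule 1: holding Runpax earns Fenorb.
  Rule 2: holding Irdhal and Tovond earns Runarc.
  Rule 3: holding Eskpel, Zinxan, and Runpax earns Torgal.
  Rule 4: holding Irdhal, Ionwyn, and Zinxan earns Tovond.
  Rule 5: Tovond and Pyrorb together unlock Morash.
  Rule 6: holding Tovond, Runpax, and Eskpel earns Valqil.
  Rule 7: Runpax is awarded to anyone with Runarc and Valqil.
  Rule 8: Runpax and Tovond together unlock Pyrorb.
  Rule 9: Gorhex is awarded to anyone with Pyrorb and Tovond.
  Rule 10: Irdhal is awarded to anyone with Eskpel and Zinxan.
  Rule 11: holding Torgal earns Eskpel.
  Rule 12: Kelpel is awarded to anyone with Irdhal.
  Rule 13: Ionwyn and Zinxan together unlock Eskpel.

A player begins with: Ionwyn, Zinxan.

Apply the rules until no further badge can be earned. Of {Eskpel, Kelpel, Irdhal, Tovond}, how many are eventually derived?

With Ionwyn and Zinxan, Eskpel is earned (Rule 13).
With Eskpel and Zinxan, Irdhal is earned (Rule 10).
With Irdhal, Kelpel is earned (Rule 12).
With Irdhal, Ionwyn, and Zinxan, Tovond is earned (Rule 4).
Eskpel: reached.
Kelpel: reached.
Irdhal: reached.
Tovond: reached.
All 4 are reached.

4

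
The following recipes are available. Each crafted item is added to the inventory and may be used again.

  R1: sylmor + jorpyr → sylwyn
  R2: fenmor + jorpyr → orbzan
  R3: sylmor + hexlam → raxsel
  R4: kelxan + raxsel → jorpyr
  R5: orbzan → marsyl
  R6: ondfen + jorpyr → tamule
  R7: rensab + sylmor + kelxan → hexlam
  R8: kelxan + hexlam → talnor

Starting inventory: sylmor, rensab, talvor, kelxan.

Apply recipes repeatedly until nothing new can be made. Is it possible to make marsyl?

marsyl would need orbzan (R5), but orbzan is never obtained.

No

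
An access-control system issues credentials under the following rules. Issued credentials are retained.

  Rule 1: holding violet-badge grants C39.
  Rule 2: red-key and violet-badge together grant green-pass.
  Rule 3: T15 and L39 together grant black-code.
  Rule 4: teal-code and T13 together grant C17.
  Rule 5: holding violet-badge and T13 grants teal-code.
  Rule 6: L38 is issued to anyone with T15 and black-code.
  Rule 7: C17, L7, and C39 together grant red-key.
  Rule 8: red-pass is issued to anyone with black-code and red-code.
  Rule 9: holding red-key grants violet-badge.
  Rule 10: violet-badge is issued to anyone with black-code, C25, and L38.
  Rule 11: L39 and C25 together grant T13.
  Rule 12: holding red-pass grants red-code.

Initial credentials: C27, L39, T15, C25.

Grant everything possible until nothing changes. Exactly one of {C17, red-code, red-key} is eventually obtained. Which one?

C17

Holding T15 and L39 grants black-code (Rule 3).
Holding L39 and C25 grants T13 (Rule 11).
Holding T15 and black-code grants L38 (Rule 6).
Holding black-code, C25, and L38 grants violet-badge (Rule 10).
Holding violet-badge and T13 grants teal-code (Rule 5).
Holding teal-code and T13 grants C17 (Rule 4).
red-code would need red-pass (Rule 12), but red-pass is never granted. red-key would need C17, L7, and C39 (Rule 7), but L7 is never granted.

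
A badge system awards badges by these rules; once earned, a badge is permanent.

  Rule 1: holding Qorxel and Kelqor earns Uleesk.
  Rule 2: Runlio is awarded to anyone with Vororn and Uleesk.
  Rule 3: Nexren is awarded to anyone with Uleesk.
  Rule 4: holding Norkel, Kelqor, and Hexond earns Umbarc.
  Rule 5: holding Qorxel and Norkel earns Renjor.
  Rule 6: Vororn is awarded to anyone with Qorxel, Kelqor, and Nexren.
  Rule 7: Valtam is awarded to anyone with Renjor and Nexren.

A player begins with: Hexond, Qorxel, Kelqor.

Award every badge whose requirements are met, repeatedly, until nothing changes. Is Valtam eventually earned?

Valtam would need Renjor and Nexren (Rule 7), but Renjor is never earned.

No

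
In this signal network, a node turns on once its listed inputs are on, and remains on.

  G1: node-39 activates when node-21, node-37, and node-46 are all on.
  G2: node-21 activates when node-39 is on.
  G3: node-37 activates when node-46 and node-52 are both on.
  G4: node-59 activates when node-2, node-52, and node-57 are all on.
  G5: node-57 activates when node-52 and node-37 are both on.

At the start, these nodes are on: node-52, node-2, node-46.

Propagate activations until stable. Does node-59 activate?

node-46 and node-52 are on, so node-37 activates (G3).
G5: node-52 and node-37 on → node-57 on.
node-2, node-52, and node-57 are on, so node-59 activates (G4).

Yes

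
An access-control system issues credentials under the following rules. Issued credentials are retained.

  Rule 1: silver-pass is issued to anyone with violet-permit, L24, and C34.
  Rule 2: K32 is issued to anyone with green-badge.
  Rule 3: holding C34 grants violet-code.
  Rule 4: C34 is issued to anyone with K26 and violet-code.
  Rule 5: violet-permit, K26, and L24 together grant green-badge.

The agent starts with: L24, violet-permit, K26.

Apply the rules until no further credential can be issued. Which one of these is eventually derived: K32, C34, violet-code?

K32

Holding violet-permit, K26, and L24 grants green-badge (Rule 5).
Holding green-badge grants K32 (Rule 2).
C34 would need K26 and violet-code (Rule 4), but violet-code is never granted. violet-code would need C34 (Rule 3), but C34 is never granted.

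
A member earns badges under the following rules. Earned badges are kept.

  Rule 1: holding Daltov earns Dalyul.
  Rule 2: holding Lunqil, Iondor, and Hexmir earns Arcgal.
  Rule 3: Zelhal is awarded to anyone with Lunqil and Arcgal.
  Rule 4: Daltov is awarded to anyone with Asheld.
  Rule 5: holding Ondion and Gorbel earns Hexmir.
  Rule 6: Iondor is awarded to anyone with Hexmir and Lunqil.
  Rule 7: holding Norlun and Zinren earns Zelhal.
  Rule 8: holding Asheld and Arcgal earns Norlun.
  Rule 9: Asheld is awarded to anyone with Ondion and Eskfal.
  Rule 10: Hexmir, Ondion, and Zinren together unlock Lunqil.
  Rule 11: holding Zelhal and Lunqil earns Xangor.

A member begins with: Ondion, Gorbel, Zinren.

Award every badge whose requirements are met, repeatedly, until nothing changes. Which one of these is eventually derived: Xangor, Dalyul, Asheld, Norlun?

With Ondion and Gorbel, Hexmir is earned (Rule 5).
With Hexmir, Ondion, and Zinren, Lunqil is earned (Rule 10).
With Hexmir and Lunqil, Iondor is earned (Rule 6).
With Lunqil, Iondor, and Hexmir, Arcgal is earned (Rule 2).
With Lunqil and Arcgal, Zelhal is earned (Rule 3).
With Zelhal and Lunqil, Xangor is earned (Rule 11).
Norlun would need Asheld and Arcgal (Rule 8), but Asheld is never earned. Asheld would need Ondion and Eskfal (Rule 9), but Eskfal is never earned. Dalyul would need Daltov (Rule 1), but Daltov is never earned.

Xangor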